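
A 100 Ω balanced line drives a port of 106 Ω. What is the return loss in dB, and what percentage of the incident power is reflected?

RL ≈ 30.7 dB; 0.0848% of incident power reflected

Γ = (106 − 100)/(106 + 100) = 0.0291
RL = −20·log₁₀(0.0291) = 30.7 dB
P_refl/P_inc = |Γ|² = 0.000848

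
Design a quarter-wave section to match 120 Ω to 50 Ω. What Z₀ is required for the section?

Z_qwt ≈ 77.5 Ω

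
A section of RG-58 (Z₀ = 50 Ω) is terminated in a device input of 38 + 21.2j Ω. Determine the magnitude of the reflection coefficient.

|Γ| ≈ 0.269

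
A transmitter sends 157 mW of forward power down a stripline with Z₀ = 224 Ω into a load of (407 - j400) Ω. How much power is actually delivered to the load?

|Γ| = |(183 − j400)/(631 − j400)| = 0.589
|Γ|² = 0.347
P_refl = |Γ|²·P_inc = 54.4 mW, P_del = (1 − |Γ|²)·P_inc = 103 mW

P_delivered ≈ 103 mW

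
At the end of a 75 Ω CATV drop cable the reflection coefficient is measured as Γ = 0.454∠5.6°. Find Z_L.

Z_L = Z_0·(1 + Γ)/(1 − Γ) = 75·(1.45 + j0.0443)/(0.548 − j0.0443)

Z_L ≈ 197 + j22 Ω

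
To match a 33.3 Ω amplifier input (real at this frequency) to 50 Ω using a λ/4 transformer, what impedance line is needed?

Z_qwt = √(Z_0·R_L) = √(50 × 33.3) = √1665

Z_qwt ≈ 40.8 Ω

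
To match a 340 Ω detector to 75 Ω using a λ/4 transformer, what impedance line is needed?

Z_qwt ≈ 160 Ω

Z_qwt = √(Z_0·R_L) = √(75 × 340) = √25500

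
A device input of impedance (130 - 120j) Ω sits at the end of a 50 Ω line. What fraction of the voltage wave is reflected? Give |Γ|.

Γ = (Z_L − Z_0)/(Z_L + Z_0) = (80 − j120)/(180 − j120)
|Γ| = 144/216

|Γ| ≈ 0.667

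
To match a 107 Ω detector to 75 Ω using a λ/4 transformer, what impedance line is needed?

Z_qwt = √(Z_0·R_L) = √(75 × 107) = √8025

Z_qwt ≈ 89.6 Ω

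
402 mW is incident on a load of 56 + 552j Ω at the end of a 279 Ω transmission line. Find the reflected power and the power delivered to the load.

|Γ| = |(-223 + j552)/(335 + j552)| = 0.922
|Γ|² = 0.85
P_refl = |Γ|²·P_inc = 342 mW, P_del = (1 − |Γ|²)·P_inc = 60.3 mW

P_reflected ≈ 342 mW; P_delivered ≈ 60.3 mW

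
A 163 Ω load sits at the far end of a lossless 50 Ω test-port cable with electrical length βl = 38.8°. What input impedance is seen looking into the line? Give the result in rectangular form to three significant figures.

Z_in ≈ 34.1 − j49.2 Ω

tan(βl) = tan(38.8°) = 0.804
Z_in = Z_0·(Z_L + jZ_0·tanβl)/(Z_0 + jZ_L·tanβl)
     = 50·(163 + j40.2)/(50 + j131)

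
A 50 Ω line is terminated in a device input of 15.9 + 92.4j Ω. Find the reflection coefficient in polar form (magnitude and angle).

Γ = (Z_L − Z_0)/(Z_L + Z_0) = (-34.1 + j92.4)/(65.9 + j92.4)
|Γ| = 98.5/113 = 0.868

Γ ≈ 0.868 ∠ 55.8°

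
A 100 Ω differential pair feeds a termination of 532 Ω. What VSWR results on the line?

For a purely resistive load, VSWR = R_L/Z_0 or Z_0/R_L (whichever > 1) = 532/100

VSWR ≈ 5.32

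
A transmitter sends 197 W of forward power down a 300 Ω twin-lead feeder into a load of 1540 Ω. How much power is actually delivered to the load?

Γ = (1540 − 300)/(1540 + 300) = 0.674
|Γ|² = 0.454
P_refl = |Γ|²·P_inc = 89.5 W, P_del = (1 − |Γ|²)·P_inc = 108 W

P_delivered ≈ 108 W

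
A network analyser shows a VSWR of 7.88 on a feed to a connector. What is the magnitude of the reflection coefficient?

|Γ| ≈ 0.775

|Γ| = (S − 1)/(S + 1) = (7.88 − 1)/(7.88 + 1) = 6.88/8.88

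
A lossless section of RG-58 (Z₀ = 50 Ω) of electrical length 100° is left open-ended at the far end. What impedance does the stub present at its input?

Z_in ≈ +j8.82 Ω

tan(βl) = -5.67
For an open-ended stub, Z_in = −jZ_0·cot(βl) = −jZ_0/tan(βl)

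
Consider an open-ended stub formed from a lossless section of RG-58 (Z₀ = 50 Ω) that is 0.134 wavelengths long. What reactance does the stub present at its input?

X_in ≈ -44.6 Ω (capacitive)

βl = 2π × 0.134 = 48.2°
tan(βl) = 1.12
For an open-ended stub, Z_in = −jZ_0·cot(βl) = −jZ_0/tan(βl)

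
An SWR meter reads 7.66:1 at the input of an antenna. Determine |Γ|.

|Γ| = (S − 1)/(S + 1) = (7.66 − 1)/(7.66 + 1) = 6.66/8.66

|Γ| ≈ 0.769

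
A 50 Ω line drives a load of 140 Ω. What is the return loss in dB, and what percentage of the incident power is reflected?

Γ = (140 − 50)/(140 + 50) = 0.474
RL = −20·log₁₀(0.474) = 6.49 dB
P_refl/P_inc = |Γ|² = 0.224

RL ≈ 6.49 dB; 22.4% of incident power reflected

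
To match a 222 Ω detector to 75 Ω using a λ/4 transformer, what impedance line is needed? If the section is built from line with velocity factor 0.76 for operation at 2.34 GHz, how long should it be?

Z_qwt ≈ 129 Ω; length ≈ 2.44 cm

Z_qwt = √(Z_0·R_L) = √(75 × 222) = √16650
λ = 0.76·c/f = 0.0974 m, so l = λ/4 = 0.0244 m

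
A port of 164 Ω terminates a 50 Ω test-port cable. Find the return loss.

Γ = (164 − 50)/(164 + 50) = 0.533
RL = −20·log₁₀|Γ| = −20·log₁₀(0.533)

RL ≈ 5.47 dB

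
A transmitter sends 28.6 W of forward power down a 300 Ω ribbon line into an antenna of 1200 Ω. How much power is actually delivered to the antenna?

P_delivered ≈ 18.3 W

Γ = (1200 − 300)/(1200 + 300) = 0.6
|Γ|² = 0.36
P_refl = |Γ|²·P_inc = 10.3 W, P_del = (1 − |Γ|²)·P_inc = 18.3 W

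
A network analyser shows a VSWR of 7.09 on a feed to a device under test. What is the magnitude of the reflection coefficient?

|Γ| ≈ 0.753

|Γ| = (S − 1)/(S + 1) = (7.09 − 1)/(7.09 + 1) = 6.09/8.09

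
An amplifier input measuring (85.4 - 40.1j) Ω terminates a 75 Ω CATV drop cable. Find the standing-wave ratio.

VSWR ≈ 1.67

Γ = (Z_L − Z_0)/(Z_L + Z_0) = (10.4 − j40.1)/(160.4 − j40.1)
|Γ| = 41.4/165 = 0.251
VSWR = (1 + |Γ|)/(1 − |Γ|) = 1.25/0.749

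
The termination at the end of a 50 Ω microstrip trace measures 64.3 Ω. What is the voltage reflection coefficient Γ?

Γ = (Z_L − Z_0)/(Z_L + Z_0) = (64.3 − 50)/(64.3 + 50) = 14.3/114.3

Γ = 0.125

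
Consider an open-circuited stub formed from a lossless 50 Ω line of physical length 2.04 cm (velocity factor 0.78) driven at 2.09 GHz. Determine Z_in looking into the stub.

λ = v/f = 0.78·c / 2.09 GHz = 0.112 m
βl = 2π·l/λ = 2π × 0.182 = 65.6°
tan(βl) = 2.2
For an open-circuited stub, Z_in = −jZ_0·cot(βl) = −jZ_0/tan(βl)

Z_in ≈ −j22.7 Ω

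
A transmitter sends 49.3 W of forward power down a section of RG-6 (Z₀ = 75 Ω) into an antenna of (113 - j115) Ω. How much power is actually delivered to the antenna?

|Γ| = |(38 − j115)/(188 − j115)| = 0.55
|Γ|² = 0.302
P_refl = |Γ|²·P_inc = 14.9 W, P_del = (1 − |Γ|²)·P_inc = 34.4 W

P_delivered ≈ 34.4 W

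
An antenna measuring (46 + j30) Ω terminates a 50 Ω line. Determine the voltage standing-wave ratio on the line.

Γ = (Z_L − Z_0)/(Z_L + Z_0) = (-4 + j30)/(96 + j30)
|Γ| = 30.3/101 = 0.301
VSWR = (1 + |Γ|)/(1 − |Γ|) = 1.3/0.699

VSWR ≈ 1.86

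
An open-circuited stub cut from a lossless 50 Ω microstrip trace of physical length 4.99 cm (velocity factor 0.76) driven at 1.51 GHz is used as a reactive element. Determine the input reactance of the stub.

λ = v/f = 0.76·c / 1.51 GHz = 0.151 m
βl = 2π·l/λ = 2π × 0.33 = 119°
tan(βl) = -1.81
For an open-circuited stub, Z_in = −jZ_0·cot(βl) = −jZ_0/tan(βl)

X_in ≈ 27.7 Ω (inductive)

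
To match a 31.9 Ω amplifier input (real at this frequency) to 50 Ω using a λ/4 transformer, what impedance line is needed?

Z_qwt ≈ 39.9 Ω

Z_qwt = √(Z_0·R_L) = √(50 × 31.9) = √1595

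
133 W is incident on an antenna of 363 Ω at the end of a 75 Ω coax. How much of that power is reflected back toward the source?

P_reflected ≈ 57.5 W

Γ = (363 − 75)/(363 + 75) = 0.658
|Γ|² = 0.432
P_refl = |Γ|²·P_inc = 57.5 W, P_del = (1 − |Γ|²)·P_inc = 75.5 W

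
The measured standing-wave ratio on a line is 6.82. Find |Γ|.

|Γ| = (S − 1)/(S + 1) = (6.82 − 1)/(6.82 + 1) = 5.82/7.82

|Γ| ≈ 0.744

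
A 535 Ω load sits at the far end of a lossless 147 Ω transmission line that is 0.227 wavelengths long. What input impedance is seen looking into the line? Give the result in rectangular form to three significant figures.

βl = 2π × 0.227 = 81.7°
tan(βl) = tan(81.7°) = 6.87
Z_in = Z_0·(Z_L + jZ_0·tanβl)/(Z_0 + jZ_L·tanβl)
     = 147·(535 + j1010)/(147 + j3680)

Z_in ≈ 41.2 − j19.7 Ω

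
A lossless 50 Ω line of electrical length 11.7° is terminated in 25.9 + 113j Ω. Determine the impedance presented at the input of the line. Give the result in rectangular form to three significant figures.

Z_in ≈ 91.7 + j213 Ω

tan(βl) = tan(11.7°) = 0.207
Z_in = Z_0·(Z_L + jZ_0·tanβl)/(Z_0 + jZ_L·tanβl)
     = 50·(25.9 + j123)/(26.6 + j5.36)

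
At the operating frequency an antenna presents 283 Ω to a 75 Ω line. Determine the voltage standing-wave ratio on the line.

VSWR ≈ 3.77

Γ = (283 − 75)/(283 + 75) = 0.581
VSWR = (1 + 0.581)/(1 − 0.581)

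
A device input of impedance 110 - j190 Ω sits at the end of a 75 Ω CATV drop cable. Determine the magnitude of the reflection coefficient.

|Γ| ≈ 0.729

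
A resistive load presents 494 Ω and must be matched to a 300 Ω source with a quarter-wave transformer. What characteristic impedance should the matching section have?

Z_qwt = √(Z_0·R_L) = √(300 × 494) = √148200

Z_qwt ≈ 385 Ω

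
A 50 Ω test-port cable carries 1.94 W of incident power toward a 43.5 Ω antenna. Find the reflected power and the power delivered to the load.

Γ = (43.5 − 50)/(43.5 + 50) = -0.0695
|Γ|² = 0.00483
P_refl = |Γ|²·P_inc = 0.00938 W, P_del = (1 − |Γ|²)·P_inc = 1.93 W

P_reflected ≈ 0.00938 W; P_delivered ≈ 1.93 W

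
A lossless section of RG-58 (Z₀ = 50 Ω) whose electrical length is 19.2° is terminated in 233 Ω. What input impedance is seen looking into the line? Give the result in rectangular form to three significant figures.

tan(βl) = tan(19.2°) = 0.348
Z_in = Z_0·(Z_L + jZ_0·tanβl)/(Z_0 + jZ_L·tanβl)
     = 50·(233 + j17.4)/(50 + j81.1)

Z_in ≈ 71.9 − j99.3 Ω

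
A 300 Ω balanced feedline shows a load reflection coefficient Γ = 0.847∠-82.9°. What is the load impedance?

Z_L = Z_0·(1 + Γ)/(1 − Γ) = 300·(1.1 − j0.841)/(0.895 + j0.841)

Z_L ≈ 56.2 − j334 Ω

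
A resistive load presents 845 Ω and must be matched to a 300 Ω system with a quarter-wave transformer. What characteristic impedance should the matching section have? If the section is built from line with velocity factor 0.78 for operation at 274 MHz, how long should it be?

Z_qwt ≈ 503 Ω; length ≈ 21.4 cm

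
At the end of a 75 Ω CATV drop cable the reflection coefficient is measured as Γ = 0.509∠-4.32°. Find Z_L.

Z_L ≈ 228 − j23.6 Ω

Z_L = Z_0·(1 + Γ)/(1 − Γ) = 75·(1.51 − j0.0383)/(0.492 + j0.0383)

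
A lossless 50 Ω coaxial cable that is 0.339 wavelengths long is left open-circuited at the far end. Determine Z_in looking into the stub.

Z_in ≈ +j31.3 Ω

βl = 2π × 0.339 = 122°
tan(βl) = -1.6
For an open-circuited stub, Z_in = −jZ_0·cot(βl) = −jZ_0/tan(βl)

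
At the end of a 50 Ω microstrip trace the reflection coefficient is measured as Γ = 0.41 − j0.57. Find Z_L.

Z_L ≈ 37.7 − j84.7 Ω

Z_L = Z_0·(1 + Γ)/(1 − Γ) = 50·(1.41 − j0.57)/(0.59 + j0.57)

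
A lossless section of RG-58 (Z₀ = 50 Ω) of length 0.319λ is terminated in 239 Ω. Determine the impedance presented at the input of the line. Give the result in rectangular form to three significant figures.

βl = 2π × 0.319 = 115°
tan(βl) = tan(115°) = -2.16
Z_in = Z_0·(Z_L + jZ_0·tanβl)/(Z_0 + jZ_L·tanβl)
     = 50·(239 − j108)/(50 − j516)

Z_in ≈ 12.6 + j21.9 Ω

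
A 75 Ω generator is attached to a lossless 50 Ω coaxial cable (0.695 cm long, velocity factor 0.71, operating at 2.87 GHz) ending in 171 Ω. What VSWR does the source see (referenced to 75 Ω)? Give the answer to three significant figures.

VSWR ≈ 3.21

λ = v/f = 0.71·c / 2.87 GHz = 0.0742 m
βl = 2π·l/λ = 2π × 0.0936 = 33.7°
tan(βl) = 0.667
Z_in = Z_0·(Z_L + jZ_0·tanβl)/(Z_0 + jZ_L·tanβl) = 39.8 − j57.5 Ω
Γ_s = (Z_in − Z_s)/(Z_in + Z_s) = (-35.2 − j57.5)/(115 − j57.5), |Γ_s| = 0.525
VSWR = (1 + |Γ_s|)/(1 − |Γ_s|)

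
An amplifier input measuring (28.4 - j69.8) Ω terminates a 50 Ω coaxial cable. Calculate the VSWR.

Γ = (Z_L − Z_0)/(Z_L + Z_0) = (-21.6 − j69.8)/(78.4 − j69.8)
|Γ| = 73.1/105 = 0.696
VSWR = (1 + |Γ|)/(1 − |Γ|) = 1.7/0.304

VSWR ≈ 5.58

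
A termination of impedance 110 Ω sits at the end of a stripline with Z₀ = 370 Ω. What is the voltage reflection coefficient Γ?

Γ = -0.542

Γ = (Z_L − Z_0)/(Z_L + Z_0) = (110 − 370)/(110 + 370) = -260/480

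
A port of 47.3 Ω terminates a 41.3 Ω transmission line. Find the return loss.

RL ≈ 23.4 dB

Γ = (47.3 − 41.3)/(47.3 + 41.3) = 0.0677
RL = −20·log₁₀|Γ| = −20·log₁₀(0.0677)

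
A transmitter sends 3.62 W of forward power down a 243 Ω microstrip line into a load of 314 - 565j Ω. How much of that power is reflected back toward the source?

P_reflected ≈ 1.86 W

|Γ| = |(71 − j565)/(557 − j565)| = 0.718
|Γ|² = 0.515
P_refl = |Γ|²·P_inc = 1.86 W, P_del = (1 − |Γ|²)·P_inc = 1.76 W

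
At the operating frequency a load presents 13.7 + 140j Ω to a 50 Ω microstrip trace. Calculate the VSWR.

VSWR ≈ 32.5

Γ = (Z_L − Z_0)/(Z_L + Z_0) = (-36.3 + j140)/(63.7 + j140)
|Γ| = 145/154 = 0.94
VSWR = (1 + |Γ|)/(1 − |Γ|) = 1.94/0.0597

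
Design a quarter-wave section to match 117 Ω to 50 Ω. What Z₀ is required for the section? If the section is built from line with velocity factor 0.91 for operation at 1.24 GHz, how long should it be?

Z_qwt ≈ 76.5 Ω; length ≈ 5.5 cm

Z_qwt = √(Z_0·R_L) = √(50 × 117) = √5850
λ = 0.91·c/f = 0.22 m, so l = λ/4 = 0.055 m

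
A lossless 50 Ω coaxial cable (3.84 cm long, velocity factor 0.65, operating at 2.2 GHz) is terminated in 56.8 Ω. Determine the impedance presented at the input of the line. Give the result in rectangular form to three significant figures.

λ = v/f = 0.65·c / 2.2 GHz = 0.0886 m
βl = 2π·l/λ = 2π × 0.433 = 156°
tan(βl) = tan(156°) = -0.446
Z_in = Z_0·(Z_L + jZ_0·tanβl)/(Z_0 + jZ_L·tanβl)
     = 50·(56.8 − j22.3)/(50 − j25.3)

Z_in ≈ 54.2 + j5.15 Ω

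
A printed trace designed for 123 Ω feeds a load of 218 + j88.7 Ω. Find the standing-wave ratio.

VSWR ≈ 2.17

Γ = (Z_L − Z_0)/(Z_L + Z_0) = (95 + j88.7)/(341 + j88.7)
|Γ| = 130/352 = 0.369
VSWR = (1 + |Γ|)/(1 − |Γ|) = 1.37/0.631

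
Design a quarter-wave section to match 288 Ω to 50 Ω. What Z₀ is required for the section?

Z_qwt = √(Z_0·R_L) = √(50 × 288) = √14400

Z_qwt ≈ 120 Ω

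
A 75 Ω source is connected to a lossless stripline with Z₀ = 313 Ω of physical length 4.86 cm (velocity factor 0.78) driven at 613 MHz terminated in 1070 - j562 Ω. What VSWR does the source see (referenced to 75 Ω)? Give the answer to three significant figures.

λ = v/f = 0.78·c / 613 MHz = 0.382 m
βl = 2π·l/λ = 2π × 0.127 = 45.8°
tan(βl) = 1.03
Z_in = Z_0·(Z_L + jZ_0·tanβl)/(Z_0 + jZ_L·tanβl) = 108 − j217 Ω
Γ_s = (Z_in − Z_s)/(Z_in + Z_s) = (32.5 − j217)/(183 − j217), |Γ_s| = 0.774
VSWR = (1 + |Γ_s|)/(1 − |Γ_s|)

VSWR ≈ 7.84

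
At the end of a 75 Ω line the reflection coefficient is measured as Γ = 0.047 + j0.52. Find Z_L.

Z_L = Z_0·(1 + Γ)/(1 − Γ) = 75·(1.05 + j0.52)/(0.953 − j0.52)

Z_L ≈ 46.3 + j66.2 Ω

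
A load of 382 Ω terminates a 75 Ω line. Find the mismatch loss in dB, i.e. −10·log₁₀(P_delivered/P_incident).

Γ = (382 − 75)/(382 + 75) = 0.672
|Γ|² = 0.451, so P_del/P_inc = 1 − |Γ|² = 0.549
ML = −10·log₁₀(1 − |Γ|²)

mismatch loss ≈ 2.61 dB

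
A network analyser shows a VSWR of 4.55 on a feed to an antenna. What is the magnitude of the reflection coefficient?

|Γ| ≈ 0.64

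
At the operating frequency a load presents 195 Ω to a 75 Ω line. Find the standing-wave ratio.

VSWR ≈ 2.6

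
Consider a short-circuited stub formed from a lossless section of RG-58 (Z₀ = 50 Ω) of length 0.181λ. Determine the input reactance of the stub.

βl = 2π × 0.181 = 65.2°
tan(βl) = 2.16
For a short-circuited stub, Z_in = jZ_0·tan(βl)

X_in ≈ 108 Ω (inductive)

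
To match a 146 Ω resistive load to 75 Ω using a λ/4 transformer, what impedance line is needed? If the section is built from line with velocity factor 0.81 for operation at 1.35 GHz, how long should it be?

Z_qwt = √(Z_0·R_L) = √(75 × 146) = √10950
λ = 0.81·c/f = 0.18 m, so l = λ/4 = 0.045 m

Z_qwt ≈ 105 Ω; length ≈ 4.5 cm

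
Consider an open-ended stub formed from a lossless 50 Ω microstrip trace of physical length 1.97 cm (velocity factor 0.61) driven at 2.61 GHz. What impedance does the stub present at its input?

Z_in ≈ +j9.85 Ω

λ = v/f = 0.61·c / 2.61 GHz = 0.0701 m
βl = 2π·l/λ = 2π × 0.281 = 101°
tan(βl) = -5.07
For an open-ended stub, Z_in = −jZ_0·cot(βl) = −jZ_0/tan(βl)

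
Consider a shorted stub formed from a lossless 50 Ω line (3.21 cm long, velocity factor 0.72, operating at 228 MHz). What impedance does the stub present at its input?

λ = v/f = 0.72·c / 228 MHz = 0.947 m
βl = 2π·l/λ = 2π × 0.0339 = 12.2°
tan(βl) = 0.216
For a shorted stub, Z_in = jZ_0·tan(βl)

Z_in ≈ +j10.8 Ω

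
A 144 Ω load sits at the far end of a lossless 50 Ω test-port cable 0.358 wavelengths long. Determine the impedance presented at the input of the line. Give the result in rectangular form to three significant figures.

βl = 2π × 0.358 = 129°
tan(βl) = tan(129°) = -1.24
Z_in = Z_0·(Z_L + jZ_0·tanβl)/(Z_0 + jZ_L·tanβl)
     = 50·(144 − j62)/(50 − j179)

Z_in ≈ 26.6 + j32.9 Ω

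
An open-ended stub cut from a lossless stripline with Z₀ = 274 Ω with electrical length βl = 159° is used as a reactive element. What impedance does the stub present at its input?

tan(βl) = -0.384
For an open-ended stub, Z_in = −jZ_0·cot(βl) = −jZ_0/tan(βl)

Z_in ≈ +j714 Ω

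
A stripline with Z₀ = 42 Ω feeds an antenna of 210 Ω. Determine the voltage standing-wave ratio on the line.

Γ = (210 − 42)/(210 + 42) = 0.667
VSWR = (1 + 0.667)/(1 − 0.667)

VSWR ≈ 5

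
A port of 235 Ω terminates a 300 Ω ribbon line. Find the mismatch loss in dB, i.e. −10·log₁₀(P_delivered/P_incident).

mismatch loss ≈ 0.0646 dB

Γ = (235 − 300)/(235 + 300) = -0.121
|Γ|² = 0.0148, so P_del/P_inc = 1 − |Γ|² = 0.985
ML = −10·log₁₀(1 − |Γ|²)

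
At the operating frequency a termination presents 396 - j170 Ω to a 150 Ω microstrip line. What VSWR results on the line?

Γ = (Z_L − Z_0)/(Z_L + Z_0) = (246 − j170)/(546 − j170)
|Γ| = 299/572 = 0.523
VSWR = (1 + |Γ|)/(1 − |Γ|) = 1.52/0.477

VSWR ≈ 3.19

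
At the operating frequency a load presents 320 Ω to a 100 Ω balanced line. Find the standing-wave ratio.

Γ = (320 − 100)/(320 + 100) = 0.524
VSWR = (1 + 0.524)/(1 − 0.524)

VSWR ≈ 3.2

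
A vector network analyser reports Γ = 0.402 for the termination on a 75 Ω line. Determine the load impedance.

Z_L ≈ 176 Ω

Z_L = Z_0·(1 + Γ)/(1 − Γ) = 75·(1.4)/(0.598)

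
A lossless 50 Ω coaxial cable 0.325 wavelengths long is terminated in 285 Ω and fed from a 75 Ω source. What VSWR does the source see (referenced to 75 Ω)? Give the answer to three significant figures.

VSWR ≈ 7.59

βl = 2π × 0.325 = 117°
tan(βl) = -1.96
Z_in = Z_0·(Z_L + jZ_0·tanβl)/(Z_0 + jZ_L·tanβl) = 11 + j24.5 Ω
Γ_s = (Z_in − Z_s)/(Z_in + Z_s) = (-64 + j24.5)/(86 + j24.5), |Γ_s| = 0.767
VSWR = (1 + |Γ_s|)/(1 − |Γ_s|)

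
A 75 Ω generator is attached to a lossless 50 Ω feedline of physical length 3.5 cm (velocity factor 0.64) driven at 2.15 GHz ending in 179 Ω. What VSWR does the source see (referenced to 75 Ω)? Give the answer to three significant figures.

VSWR ≈ 3.61

λ = v/f = 0.64·c / 2.15 GHz = 0.0893 m
βl = 2π·l/λ = 2π × 0.392 = 141°
tan(βl) = -0.807
Z_in = Z_0·(Z_L + jZ_0·tanβl)/(Z_0 + jZ_L·tanβl) = 31.6 + j51 Ω
Γ_s = (Z_in − Z_s)/(Z_in + Z_s) = (-43.4 + j51)/(107 + j51), |Γ_s| = 0.567
VSWR = (1 + |Γ_s|)/(1 − |Γ_s|)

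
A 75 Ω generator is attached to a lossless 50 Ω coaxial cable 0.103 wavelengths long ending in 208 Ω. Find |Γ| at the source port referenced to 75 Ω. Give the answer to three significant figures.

βl = 2π × 0.103 = 37.1°
tan(βl) = 0.756
Z_in = Z_0·(Z_L + jZ_0·tanβl)/(Z_0 + jZ_L·tanβl) = 30 − j56.6 Ω
Γ_s = (Z_in − Z_s)/(Z_in + Z_s) = (-45 − j56.6)/(105 − j56.6), |Γ_s| = 0.606

|Γ| ≈ 0.606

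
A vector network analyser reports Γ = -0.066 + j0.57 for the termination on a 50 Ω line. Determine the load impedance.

Z_L = Z_0·(1 + Γ)/(1 − Γ) = 50·(0.934 + j0.57)/(1.07 − j0.57)

Z_L ≈ 23 + j39 Ω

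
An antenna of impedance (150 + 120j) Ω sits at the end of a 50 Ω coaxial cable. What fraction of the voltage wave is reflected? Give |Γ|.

Γ = (Z_L − Z_0)/(Z_L + Z_0) = (100 + j120)/(200 + j120)
|Γ| = 156/233

|Γ| ≈ 0.67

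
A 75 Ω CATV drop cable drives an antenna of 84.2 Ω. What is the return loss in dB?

Γ = (84.2 − 75)/(84.2 + 75) = 0.0578
RL = −20·log₁₀|Γ| = −20·log₁₀(0.0578)

RL ≈ 24.8 dB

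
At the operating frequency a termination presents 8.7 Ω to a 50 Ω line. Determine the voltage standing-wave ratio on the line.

Γ = (8.7 − 50)/(8.7 + 50) = -0.704
VSWR = (1 + 0.704)/(1 − 0.704)

VSWR ≈ 5.75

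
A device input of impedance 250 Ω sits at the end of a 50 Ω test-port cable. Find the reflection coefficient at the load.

Γ = 0.667

Γ = (Z_L − Z_0)/(Z_L + Z_0) = (250 − 50)/(250 + 50) = 200/300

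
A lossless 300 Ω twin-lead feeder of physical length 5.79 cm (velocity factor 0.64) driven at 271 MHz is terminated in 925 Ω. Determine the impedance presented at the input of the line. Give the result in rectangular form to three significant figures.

Z_in ≈ 303 − j358 Ω

λ = v/f = 0.64·c / 271 MHz = 0.708 m
βl = 2π·l/λ = 2π × 0.0817 = 29.4°
tan(βl) = tan(29.4°) = 0.564
Z_in = Z_0·(Z_L + jZ_0·tanβl)/(Z_0 + jZ_L·tanβl)
     = 300·(925 + j169)/(300 + j522)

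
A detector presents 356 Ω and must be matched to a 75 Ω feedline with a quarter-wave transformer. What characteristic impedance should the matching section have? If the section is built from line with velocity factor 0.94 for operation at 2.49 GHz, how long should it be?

Z_qwt ≈ 163 Ω; length ≈ 2.83 cm

Z_qwt = √(Z_0·R_L) = √(75 × 356) = √26700
λ = 0.94·c/f = 0.113 m, so l = λ/4 = 0.0283 m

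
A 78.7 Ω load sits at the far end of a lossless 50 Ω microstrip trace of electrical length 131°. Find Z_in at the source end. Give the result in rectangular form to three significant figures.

tan(βl) = tan(131°) = -1.15
Z_in = Z_0·(Z_L + jZ_0·tanβl)/(Z_0 + jZ_L·tanβl)
     = 50·(78.7 − j57.5)/(50 − j90.5)

Z_in ≈ 42.7 + j19.9 Ω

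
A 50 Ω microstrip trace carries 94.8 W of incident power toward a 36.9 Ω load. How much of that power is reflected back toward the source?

P_reflected ≈ 2.15 W

Γ = (36.9 − 50)/(36.9 + 50) = -0.151
|Γ|² = 0.0227
P_refl = |Γ|²·P_inc = 2.15 W, P_del = (1 − |Γ|²)·P_inc = 92.6 W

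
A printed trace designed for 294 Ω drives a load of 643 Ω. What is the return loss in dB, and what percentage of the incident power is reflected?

RL ≈ 8.58 dB; 13.9% of incident power reflected

Γ = (643 − 294)/(643 + 294) = 0.372
RL = −20·log₁₀(0.372) = 8.58 dB
P_refl/P_inc = |Γ|² = 0.139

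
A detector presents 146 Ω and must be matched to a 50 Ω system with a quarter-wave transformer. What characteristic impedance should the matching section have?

Z_qwt ≈ 85.4 Ω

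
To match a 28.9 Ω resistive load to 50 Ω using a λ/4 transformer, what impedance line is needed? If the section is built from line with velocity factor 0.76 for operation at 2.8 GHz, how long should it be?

Z_qwt = √(Z_0·R_L) = √(50 × 28.9) = √1445
λ = 0.76·c/f = 0.0814 m, so l = λ/4 = 0.0204 m

Z_qwt ≈ 38 Ω; length ≈ 2.04 cm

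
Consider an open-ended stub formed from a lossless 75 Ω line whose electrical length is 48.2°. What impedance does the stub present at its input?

tan(βl) = 1.12
For an open-ended stub, Z_in = −jZ_0·cot(βl) = −jZ_0/tan(βl)

Z_in ≈ −j67.1 Ω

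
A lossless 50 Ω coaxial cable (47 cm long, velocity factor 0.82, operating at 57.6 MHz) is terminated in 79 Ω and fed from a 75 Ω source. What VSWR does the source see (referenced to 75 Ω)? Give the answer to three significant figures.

λ = v/f = 0.82·c / 57.6 MHz = 4.27 m
βl = 2π·l/λ = 2π × 0.11 = 39.6°
tan(βl) = 0.828
Z_in = Z_0·(Z_L + jZ_0·tanβl)/(Z_0 + jZ_L·tanβl) = 49.1 − j22.8 Ω
Γ_s = (Z_in − Z_s)/(Z_in + Z_s) = (-25.9 − j22.8)/(124 − j22.8), |Γ_s| = 0.274
VSWR = (1 + |Γ_s|)/(1 − |Γ_s|)

VSWR ≈ 1.75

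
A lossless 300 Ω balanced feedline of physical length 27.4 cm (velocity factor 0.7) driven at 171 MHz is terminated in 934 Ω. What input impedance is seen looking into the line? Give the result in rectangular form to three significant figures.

Z_in ≈ 98.9 − j45.7 Ω

λ = v/f = 0.7·c / 171 MHz = 1.23 m
βl = 2π·l/λ = 2π × 0.223 = 80.3°
tan(βl) = tan(80.3°) = 5.86
Z_in = Z_0·(Z_L + jZ_0·tanβl)/(Z_0 + jZ_L·tanβl)
     = 300·(934 + j1760)/(300 + j5480)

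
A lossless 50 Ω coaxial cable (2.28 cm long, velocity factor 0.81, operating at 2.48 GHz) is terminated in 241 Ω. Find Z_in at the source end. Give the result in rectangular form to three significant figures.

λ = v/f = 0.81·c / 2.48 GHz = 0.098 m
βl = 2π·l/λ = 2π × 0.233 = 83.8°
tan(βl) = tan(83.8°) = 9.16
Z_in = Z_0·(Z_L + jZ_0·tanβl)/(Z_0 + jZ_L·tanβl)
     = 50·(241 + j458)/(50 + j2210)

Z_in ≈ 10.5 − j5.22 Ω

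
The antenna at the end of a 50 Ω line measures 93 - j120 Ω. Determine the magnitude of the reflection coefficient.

|Γ| ≈ 0.683

Γ = (Z_L − Z_0)/(Z_L + Z_0) = (43 − j120)/(143 − j120)
|Γ| = 127/187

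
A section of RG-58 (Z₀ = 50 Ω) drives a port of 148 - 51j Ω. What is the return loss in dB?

Γ = (98 − j51)/(198 − j51), |Γ| = 0.54
RL = −20·log₁₀|Γ| = −20·log₁₀(0.54)

RL ≈ 5.35 dB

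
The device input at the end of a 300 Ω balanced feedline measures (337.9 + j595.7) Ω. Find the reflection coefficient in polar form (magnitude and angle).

Γ ≈ 0.684 ∠ 43.3°

Γ = (Z_L − Z_0)/(Z_L + Z_0) = (37.9 + j595.7)/(637.9 + j595.7)
|Γ| = 597/873 = 0.684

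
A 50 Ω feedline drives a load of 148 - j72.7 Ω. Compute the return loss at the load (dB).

Γ = (98 − j72.7)/(198 − j72.7), |Γ| = 0.579
RL = −20·log₁₀|Γ| = −20·log₁₀(0.579)

RL ≈ 4.75 dB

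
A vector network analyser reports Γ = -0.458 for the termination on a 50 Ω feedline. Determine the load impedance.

Z_L ≈ 18.6 Ω

Z_L = Z_0·(1 + Γ)/(1 − Γ) = 50·(0.542)/(1.46)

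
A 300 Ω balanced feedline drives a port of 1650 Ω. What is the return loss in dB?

RL ≈ 3.19 dB

Γ = (1650 − 300)/(1650 + 300) = 0.692
RL = −20·log₁₀|Γ| = −20·log₁₀(0.692)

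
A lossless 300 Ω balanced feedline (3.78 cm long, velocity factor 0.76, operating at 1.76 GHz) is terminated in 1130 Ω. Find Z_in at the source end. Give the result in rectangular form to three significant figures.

λ = v/f = 0.76·c / 1.76 GHz = 0.13 m
βl = 2π·l/λ = 2π × 0.292 = 105°
tan(βl) = tan(105°) = -3.72
Z_in = Z_0·(Z_L + jZ_0·tanβl)/(Z_0 + jZ_L·tanβl)
     = 300·(1130 − j1120)/(300 − j4200)

Z_in ≈ 85 + j74.6 Ω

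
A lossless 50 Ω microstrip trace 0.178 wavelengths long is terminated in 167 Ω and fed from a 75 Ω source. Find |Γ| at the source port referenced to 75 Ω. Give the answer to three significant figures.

|Γ| ≈ 0.637

βl = 2π × 0.178 = 64.1°
tan(βl) = 2.06
Z_in = Z_0·(Z_L + jZ_0·tanβl)/(Z_0 + jZ_L·tanβl) = 18.1 − j21.7 Ω
Γ_s = (Z_in − Z_s)/(Z_in + Z_s) = (-56.9 − j21.7)/(93.1 − j21.7), |Γ_s| = 0.637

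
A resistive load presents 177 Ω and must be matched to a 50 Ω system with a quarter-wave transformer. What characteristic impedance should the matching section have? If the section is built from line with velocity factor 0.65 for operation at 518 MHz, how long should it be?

Z_qwt = √(Z_0·R_L) = √(50 × 177) = √8850
λ = 0.65·c/f = 0.376 m, so l = λ/4 = 0.0941 m

Z_qwt ≈ 94.1 Ω; length ≈ 9.41 cm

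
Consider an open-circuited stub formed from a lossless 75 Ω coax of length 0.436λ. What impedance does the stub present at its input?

βl = 2π × 0.436 = 157°
tan(βl) = -0.425
For an open-circuited stub, Z_in = −jZ_0·cot(βl) = −jZ_0/tan(βl)

Z_in ≈ +j176 Ω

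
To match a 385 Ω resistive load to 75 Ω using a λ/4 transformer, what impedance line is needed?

Z_qwt = √(Z_0·R_L) = √(75 × 385) = √28880

Z_qwt ≈ 170 Ω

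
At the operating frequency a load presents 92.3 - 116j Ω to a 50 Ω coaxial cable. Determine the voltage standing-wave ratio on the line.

Γ = (Z_L − Z_0)/(Z_L + Z_0) = (42.3 − j116)/(142.3 − j116)
|Γ| = 123/184 = 0.673
VSWR = (1 + |Γ|)/(1 − |Γ|) = 1.67/0.327

VSWR ≈ 5.11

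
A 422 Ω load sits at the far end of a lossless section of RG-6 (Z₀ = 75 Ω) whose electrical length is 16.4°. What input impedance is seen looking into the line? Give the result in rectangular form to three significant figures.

tan(βl) = tan(16.4°) = 0.294
Z_in = Z_0·(Z_L + jZ_0·tanβl)/(Z_0 + jZ_L·tanβl)
     = 75·(422 + j22.1)/(75 + j124)

Z_in ≈ 123 − j181 Ω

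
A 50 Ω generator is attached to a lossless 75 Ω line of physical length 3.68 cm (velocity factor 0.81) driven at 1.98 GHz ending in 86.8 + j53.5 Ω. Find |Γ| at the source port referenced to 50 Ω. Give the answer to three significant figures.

λ = v/f = 0.81·c / 1.98 GHz = 0.123 m
βl = 2π·l/λ = 2π × 0.3 = 108°
tan(βl) = -3.09
Z_in = Z_0·(Z_L + jZ_0·tanβl)/(Z_0 + jZ_L·tanβl) = 39.7 − j11.3 Ω
Γ_s = (Z_in − Z_s)/(Z_in + Z_s) = (-10.3 − j11.3)/(89.7 − j11.3), |Γ_s| = 0.169

|Γ| ≈ 0.169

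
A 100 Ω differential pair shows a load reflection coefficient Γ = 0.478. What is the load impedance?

Z_L ≈ 283 Ω

Z_L = Z_0·(1 + Γ)/(1 − Γ) = 100·(1.48)/(0.522)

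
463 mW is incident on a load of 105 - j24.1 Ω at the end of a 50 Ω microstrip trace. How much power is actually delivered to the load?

|Γ| = |(55 − j24.1)/(155 − j24.1)| = 0.383
|Γ|² = 0.147
P_refl = |Γ|²·P_inc = 67.8 mW, P_del = (1 − |Γ|²)·P_inc = 395 mW

P_delivered ≈ 395 mW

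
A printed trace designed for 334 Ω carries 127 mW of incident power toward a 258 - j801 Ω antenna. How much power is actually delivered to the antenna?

|Γ| = |(-76 − j801)/(592 − j801)| = 0.808
|Γ|² = 0.653
P_refl = |Γ|²·P_inc = 82.9 mW, P_del = (1 − |Γ|²)·P_inc = 44.1 mW

P_delivered ≈ 44.1 mW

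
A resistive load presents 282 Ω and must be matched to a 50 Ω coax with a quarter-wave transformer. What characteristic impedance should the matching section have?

Z_qwt = √(Z_0·R_L) = √(50 × 282) = √14100

Z_qwt ≈ 119 Ω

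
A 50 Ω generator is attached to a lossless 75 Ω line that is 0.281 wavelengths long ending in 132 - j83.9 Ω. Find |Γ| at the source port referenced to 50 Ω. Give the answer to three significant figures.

|Γ| ≈ 0.4

βl = 2π × 0.281 = 101°
tan(βl) = -5.07
Z_in = Z_0·(Z_L + jZ_0·tanβl)/(Z_0 + jZ_L·tanβl) = 34.7 + j33 Ω
Γ_s = (Z_in − Z_s)/(Z_in + Z_s) = (-15.3 + j33)/(84.7 + j33), |Γ_s| = 0.4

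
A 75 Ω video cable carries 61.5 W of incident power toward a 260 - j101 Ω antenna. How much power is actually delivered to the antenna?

|Γ| = |(185 − j101)/(335 − j101)| = 0.602
|Γ|² = 0.363
P_refl = |Γ|²·P_inc = 22.3 W, P_del = (1 − |Γ|²)·P_inc = 39.2 W

P_delivered ≈ 39.2 W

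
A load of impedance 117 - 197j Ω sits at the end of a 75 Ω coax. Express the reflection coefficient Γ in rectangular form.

Γ ≈ 0.619 − j0.39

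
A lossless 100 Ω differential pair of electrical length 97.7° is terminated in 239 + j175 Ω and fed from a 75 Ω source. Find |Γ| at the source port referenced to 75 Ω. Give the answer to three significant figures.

tan(βl) = -7.4
Z_in = Z_0·(Z_L + jZ_0·tanβl)/(Z_0 + jZ_L·tanβl) = 26.3 − j7.2 Ω
Γ_s = (Z_in − Z_s)/(Z_in + Z_s) = (-48.7 − j7.2)/(101 − j7.2), |Γ_s| = 0.485

|Γ| ≈ 0.485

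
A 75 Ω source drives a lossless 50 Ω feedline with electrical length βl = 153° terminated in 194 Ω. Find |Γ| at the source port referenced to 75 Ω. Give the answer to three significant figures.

tan(βl) = -0.51
Z_in = Z_0·(Z_L + jZ_0·tanβl)/(Z_0 + jZ_L·tanβl) = 49.8 + j72.9 Ω
Γ_s = (Z_in − Z_s)/(Z_in + Z_s) = (-25.2 + j72.9)/(125 + j72.9), |Γ_s| = 0.534

|Γ| ≈ 0.534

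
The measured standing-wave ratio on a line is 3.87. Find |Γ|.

|Γ| ≈ 0.589

|Γ| = (S − 1)/(S + 1) = (3.87 − 1)/(3.87 + 1) = 2.87/4.87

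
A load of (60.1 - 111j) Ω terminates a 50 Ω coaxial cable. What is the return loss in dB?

RL ≈ 2.94 dB

Γ = (10.1 − j111)/(110.1 − j111), |Γ| = 0.713
RL = −20·log₁₀|Γ| = −20·log₁₀(0.713)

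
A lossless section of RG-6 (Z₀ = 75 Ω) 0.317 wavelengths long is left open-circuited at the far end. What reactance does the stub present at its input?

βl = 2π × 0.317 = 114°
tan(βl) = -2.23
For an open-circuited stub, Z_in = −jZ_0·cot(βl) = −jZ_0/tan(βl)

X_in ≈ 33.6 Ω (inductive)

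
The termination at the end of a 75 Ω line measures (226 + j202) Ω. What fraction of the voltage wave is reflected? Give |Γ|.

|Γ| ≈ 0.696

Γ = (Z_L − Z_0)/(Z_L + Z_0) = (151 + j202)/(301 + j202)
|Γ| = 252/362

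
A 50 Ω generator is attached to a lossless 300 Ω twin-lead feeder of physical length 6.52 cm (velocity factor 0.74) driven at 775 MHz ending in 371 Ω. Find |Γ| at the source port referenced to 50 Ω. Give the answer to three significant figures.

λ = v/f = 0.74·c / 775 MHz = 0.286 m
βl = 2π·l/λ = 2π × 0.228 = 81.9°
tan(βl) = 7.06
Z_in = Z_0·(Z_L + jZ_0·tanβl)/(Z_0 + jZ_L·tanβl) = 244 − j14.5 Ω
Γ_s = (Z_in − Z_s)/(Z_in + Z_s) = (194 − j14.5)/(294 − j14.5), |Γ_s| = 0.661

|Γ| ≈ 0.661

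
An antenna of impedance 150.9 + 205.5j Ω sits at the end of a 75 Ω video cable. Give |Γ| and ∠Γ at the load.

Γ ≈ 0.717 ∠ 27.4°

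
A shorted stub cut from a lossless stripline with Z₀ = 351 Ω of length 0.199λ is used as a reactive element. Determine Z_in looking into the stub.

βl = 2π × 0.199 = 71.6°
tan(βl) = 3.01
For a shorted stub, Z_in = jZ_0·tan(βl)

Z_in ≈ +j1060 Ω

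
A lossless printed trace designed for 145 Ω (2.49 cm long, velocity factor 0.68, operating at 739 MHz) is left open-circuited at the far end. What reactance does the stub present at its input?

λ = v/f = 0.68·c / 739 MHz = 0.276 m
βl = 2π·l/λ = 2π × 0.0902 = 32.5°
tan(βl) = 0.636
For an open-circuited stub, Z_in = −jZ_0·cot(βl) = −jZ_0/tan(βl)

X_in ≈ -228 Ω (capacitive)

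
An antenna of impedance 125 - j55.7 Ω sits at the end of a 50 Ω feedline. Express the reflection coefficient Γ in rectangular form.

Γ ≈ 0.481 − j0.165

Γ = (Z_L − Z_0)/(Z_L + Z_0) = (75 − j55.7)/(175 − j55.7)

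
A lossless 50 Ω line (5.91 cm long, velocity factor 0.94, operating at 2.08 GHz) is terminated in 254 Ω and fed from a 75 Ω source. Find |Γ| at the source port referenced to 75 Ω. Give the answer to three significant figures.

|Γ| ≈ 0.605

λ = v/f = 0.94·c / 2.08 GHz = 0.136 m
βl = 2π·l/λ = 2π × 0.436 = 157°
tan(βl) = -0.426
Z_in = Z_0·(Z_L + jZ_0·tanβl)/(Z_0 + jZ_L·tanβl) = 52.8 + j93 Ω
Γ_s = (Z_in − Z_s)/(Z_in + Z_s) = (-22.2 + j93)/(128 + j93), |Γ_s| = 0.605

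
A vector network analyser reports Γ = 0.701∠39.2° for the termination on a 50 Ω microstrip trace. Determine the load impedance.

Z_L ≈ 62.8 + j109 Ω

Z_L = Z_0·(1 + Γ)/(1 − Γ) = 50·(1.54 + j0.443)/(0.457 − j0.443)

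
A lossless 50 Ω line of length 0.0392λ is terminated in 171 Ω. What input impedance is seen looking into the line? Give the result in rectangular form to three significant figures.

βl = 2π × 0.0392 = 14.1°
tan(βl) = tan(14.1°) = 0.251
Z_in = Z_0·(Z_L + jZ_0·tanβl)/(Z_0 + jZ_L·tanβl)
     = 50·(171 + j12.6)/(50 + j43)

Z_in ≈ 105 − j77.3 Ω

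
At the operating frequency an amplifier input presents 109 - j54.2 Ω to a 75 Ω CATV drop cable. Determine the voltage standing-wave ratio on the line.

VSWR ≈ 2

Γ = (Z_L − Z_0)/(Z_L + Z_0) = (34 − j54.2)/(184 − j54.2)
|Γ| = 64/192 = 0.334
VSWR = (1 + |Γ|)/(1 − |Γ|) = 1.33/0.666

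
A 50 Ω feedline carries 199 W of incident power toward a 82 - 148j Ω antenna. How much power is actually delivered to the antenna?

|Γ| = |(32 − j148)/(132 − j148)| = 0.764
|Γ|² = 0.583
P_refl = |Γ|²·P_inc = 116 W, P_del = (1 − |Γ|²)·P_inc = 83 W

P_delivered ≈ 83 W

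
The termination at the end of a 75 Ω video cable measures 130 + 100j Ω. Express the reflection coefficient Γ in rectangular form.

Γ ≈ 0.409 + j0.288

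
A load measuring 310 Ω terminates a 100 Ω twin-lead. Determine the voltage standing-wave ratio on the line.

Γ = (310 − 100)/(310 + 100) = 0.512
VSWR = (1 + 0.512)/(1 − 0.512)

VSWR ≈ 3.1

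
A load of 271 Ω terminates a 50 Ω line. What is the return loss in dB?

RL ≈ 3.24 dB

Γ = (271 − 50)/(271 + 50) = 0.688
RL = −20·log₁₀|Γ| = −20·log₁₀(0.688)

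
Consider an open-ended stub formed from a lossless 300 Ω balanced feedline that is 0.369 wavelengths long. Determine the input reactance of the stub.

X_in ≈ 278 Ω (inductive)

βl = 2π × 0.369 = 133°
tan(βl) = -1.08
For an open-ended stub, Z_in = −jZ_0·cot(βl) = −jZ_0/tan(βl)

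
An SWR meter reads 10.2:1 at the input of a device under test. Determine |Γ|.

|Γ| = (S − 1)/(S + 1) = (10.2 − 1)/(10.2 + 1) = 9.2/11.2

|Γ| ≈ 0.821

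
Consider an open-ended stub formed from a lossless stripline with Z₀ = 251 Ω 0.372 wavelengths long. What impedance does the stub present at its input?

Z_in ≈ +j242 Ω

βl = 2π × 0.372 = 134°
tan(βl) = -1.04
For an open-ended stub, Z_in = −jZ_0·cot(βl) = −jZ_0/tan(βl)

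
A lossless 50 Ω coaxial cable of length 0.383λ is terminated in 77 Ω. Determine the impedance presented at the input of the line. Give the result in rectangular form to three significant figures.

Z_in ≈ 47.6 + j21.1 Ω

βl = 2π × 0.383 = 138°
tan(βl) = tan(138°) = -0.904
Z_in = Z_0·(Z_L + jZ_0·tanβl)/(Z_0 + jZ_L·tanβl)
     = 50·(77 − j45.2)/(50 − j69.6)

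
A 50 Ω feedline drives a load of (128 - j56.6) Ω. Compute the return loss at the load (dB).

RL ≈ 5.75 dB

Γ = (78 − j56.6)/(178 − j56.6), |Γ| = 0.516
RL = −20·log₁₀|Γ| = −20·log₁₀(0.516)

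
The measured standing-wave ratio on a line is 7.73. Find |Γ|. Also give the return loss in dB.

|Γ| = (S − 1)/(S + 1) = (7.73 − 1)/(7.73 + 1) = 6.73/8.73
RL = −20·log₁₀|Γ| = −20·log₁₀(0.771)

|Γ| ≈ 0.771; return loss ≈ 2.26 dB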